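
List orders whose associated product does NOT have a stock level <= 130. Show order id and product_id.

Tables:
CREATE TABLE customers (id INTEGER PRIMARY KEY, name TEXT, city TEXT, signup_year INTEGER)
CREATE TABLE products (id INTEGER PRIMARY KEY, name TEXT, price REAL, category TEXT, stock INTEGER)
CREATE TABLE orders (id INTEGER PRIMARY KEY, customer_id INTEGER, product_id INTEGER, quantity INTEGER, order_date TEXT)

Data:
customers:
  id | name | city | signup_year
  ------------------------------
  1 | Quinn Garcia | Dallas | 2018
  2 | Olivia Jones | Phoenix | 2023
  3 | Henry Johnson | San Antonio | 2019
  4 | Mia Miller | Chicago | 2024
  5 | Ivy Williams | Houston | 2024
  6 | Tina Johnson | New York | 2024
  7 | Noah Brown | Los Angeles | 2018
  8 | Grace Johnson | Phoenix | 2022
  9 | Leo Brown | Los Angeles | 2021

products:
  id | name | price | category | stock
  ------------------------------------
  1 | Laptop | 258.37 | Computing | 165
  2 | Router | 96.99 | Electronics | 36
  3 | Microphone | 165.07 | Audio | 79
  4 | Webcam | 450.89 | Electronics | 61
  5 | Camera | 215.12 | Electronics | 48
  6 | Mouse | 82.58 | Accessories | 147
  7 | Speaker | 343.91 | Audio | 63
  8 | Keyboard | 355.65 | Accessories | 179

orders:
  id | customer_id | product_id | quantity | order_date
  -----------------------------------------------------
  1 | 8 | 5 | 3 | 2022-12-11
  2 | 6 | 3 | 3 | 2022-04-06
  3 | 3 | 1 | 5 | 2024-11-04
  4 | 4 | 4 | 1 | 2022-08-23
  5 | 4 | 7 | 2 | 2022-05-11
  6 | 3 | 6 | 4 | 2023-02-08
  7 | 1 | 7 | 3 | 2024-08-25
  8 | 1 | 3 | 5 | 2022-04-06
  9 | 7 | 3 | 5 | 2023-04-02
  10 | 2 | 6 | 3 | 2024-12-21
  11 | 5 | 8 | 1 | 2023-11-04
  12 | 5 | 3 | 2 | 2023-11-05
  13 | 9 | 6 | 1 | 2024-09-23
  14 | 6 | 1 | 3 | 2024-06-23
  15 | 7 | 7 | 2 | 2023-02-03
SELECT id, product_id FROM orders WHERE product_id NOT IN (SELECT id FROM products WHERE stock <= 130)

Execution result:
id | product_id
3 | 1
6 | 6
10 | 6
11 | 8
13 | 6
14 | 1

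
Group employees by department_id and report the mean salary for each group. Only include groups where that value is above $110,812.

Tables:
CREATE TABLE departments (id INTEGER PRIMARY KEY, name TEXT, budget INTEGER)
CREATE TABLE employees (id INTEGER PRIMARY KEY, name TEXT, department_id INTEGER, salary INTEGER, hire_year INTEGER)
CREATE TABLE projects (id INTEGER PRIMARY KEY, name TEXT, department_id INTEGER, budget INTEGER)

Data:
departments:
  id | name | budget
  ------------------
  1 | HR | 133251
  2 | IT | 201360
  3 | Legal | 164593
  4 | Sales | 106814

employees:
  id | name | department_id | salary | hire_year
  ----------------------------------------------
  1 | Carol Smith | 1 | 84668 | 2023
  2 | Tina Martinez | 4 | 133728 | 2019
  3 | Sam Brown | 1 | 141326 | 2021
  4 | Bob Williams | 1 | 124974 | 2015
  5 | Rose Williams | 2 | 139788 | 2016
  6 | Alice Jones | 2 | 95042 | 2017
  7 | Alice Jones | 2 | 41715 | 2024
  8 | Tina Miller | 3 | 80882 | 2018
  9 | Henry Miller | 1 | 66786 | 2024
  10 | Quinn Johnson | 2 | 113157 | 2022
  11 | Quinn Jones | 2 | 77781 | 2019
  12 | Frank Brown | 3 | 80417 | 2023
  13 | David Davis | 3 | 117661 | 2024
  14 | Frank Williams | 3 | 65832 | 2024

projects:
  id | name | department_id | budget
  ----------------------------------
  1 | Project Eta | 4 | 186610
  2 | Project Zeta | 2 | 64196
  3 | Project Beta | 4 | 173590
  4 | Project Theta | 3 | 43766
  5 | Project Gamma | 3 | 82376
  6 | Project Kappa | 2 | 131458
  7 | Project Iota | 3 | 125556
SELECT department_id, AVG(salary) AS avg_salary FROM employees GROUP BY department_id HAVING AVG(salary) > 110812

Execution result:
department_id | avg_salary
4 | 133728.00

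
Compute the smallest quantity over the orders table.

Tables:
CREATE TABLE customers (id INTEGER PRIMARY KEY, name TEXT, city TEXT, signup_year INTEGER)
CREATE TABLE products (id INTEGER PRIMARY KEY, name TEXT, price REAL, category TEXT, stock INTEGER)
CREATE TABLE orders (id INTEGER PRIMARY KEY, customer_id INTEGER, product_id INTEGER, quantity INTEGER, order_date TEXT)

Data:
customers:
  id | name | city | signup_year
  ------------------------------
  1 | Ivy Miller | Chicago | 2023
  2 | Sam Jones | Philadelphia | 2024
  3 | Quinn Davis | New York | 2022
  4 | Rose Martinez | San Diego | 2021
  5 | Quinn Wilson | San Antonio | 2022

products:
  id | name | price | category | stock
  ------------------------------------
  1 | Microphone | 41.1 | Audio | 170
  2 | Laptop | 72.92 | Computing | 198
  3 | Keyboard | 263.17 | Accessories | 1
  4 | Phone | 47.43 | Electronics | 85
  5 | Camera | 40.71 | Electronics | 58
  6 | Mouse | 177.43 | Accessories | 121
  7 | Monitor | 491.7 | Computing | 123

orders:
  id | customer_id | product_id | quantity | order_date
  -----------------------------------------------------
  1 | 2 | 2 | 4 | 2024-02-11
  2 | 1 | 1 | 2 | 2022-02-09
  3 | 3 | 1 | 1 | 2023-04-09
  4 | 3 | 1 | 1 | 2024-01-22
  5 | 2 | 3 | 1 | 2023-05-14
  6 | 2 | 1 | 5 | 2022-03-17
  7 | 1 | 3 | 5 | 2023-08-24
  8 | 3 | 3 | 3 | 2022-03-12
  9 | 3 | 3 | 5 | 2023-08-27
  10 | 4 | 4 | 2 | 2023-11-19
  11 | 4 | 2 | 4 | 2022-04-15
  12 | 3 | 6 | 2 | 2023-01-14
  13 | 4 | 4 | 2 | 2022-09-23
SELECT MIN(quantity) FROM orders

Execution result:
1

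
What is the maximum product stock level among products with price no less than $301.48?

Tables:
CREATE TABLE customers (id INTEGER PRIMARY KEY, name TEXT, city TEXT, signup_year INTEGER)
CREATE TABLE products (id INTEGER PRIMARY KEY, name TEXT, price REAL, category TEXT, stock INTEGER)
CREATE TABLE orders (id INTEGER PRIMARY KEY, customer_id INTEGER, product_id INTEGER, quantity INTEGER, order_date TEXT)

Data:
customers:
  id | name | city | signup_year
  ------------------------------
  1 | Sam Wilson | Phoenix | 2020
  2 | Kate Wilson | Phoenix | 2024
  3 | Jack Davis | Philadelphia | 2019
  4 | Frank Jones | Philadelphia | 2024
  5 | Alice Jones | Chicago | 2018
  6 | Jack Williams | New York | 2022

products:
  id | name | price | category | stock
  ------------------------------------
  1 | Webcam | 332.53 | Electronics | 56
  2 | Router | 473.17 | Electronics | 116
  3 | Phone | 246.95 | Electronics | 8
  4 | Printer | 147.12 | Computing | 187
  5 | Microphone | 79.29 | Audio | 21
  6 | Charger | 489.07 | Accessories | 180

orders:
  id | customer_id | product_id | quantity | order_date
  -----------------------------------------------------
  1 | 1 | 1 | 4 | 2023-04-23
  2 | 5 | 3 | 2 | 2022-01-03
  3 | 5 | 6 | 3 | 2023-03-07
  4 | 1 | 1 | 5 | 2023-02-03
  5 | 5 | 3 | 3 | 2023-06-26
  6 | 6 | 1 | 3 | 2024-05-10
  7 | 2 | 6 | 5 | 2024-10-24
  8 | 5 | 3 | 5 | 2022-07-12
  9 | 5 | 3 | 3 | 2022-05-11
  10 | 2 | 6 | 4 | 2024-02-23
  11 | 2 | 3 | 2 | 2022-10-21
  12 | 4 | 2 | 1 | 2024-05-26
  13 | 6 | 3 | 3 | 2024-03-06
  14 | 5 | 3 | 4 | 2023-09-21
SELECT MAX(stock) FROM products WHERE price >= 301.48

Execution result:
180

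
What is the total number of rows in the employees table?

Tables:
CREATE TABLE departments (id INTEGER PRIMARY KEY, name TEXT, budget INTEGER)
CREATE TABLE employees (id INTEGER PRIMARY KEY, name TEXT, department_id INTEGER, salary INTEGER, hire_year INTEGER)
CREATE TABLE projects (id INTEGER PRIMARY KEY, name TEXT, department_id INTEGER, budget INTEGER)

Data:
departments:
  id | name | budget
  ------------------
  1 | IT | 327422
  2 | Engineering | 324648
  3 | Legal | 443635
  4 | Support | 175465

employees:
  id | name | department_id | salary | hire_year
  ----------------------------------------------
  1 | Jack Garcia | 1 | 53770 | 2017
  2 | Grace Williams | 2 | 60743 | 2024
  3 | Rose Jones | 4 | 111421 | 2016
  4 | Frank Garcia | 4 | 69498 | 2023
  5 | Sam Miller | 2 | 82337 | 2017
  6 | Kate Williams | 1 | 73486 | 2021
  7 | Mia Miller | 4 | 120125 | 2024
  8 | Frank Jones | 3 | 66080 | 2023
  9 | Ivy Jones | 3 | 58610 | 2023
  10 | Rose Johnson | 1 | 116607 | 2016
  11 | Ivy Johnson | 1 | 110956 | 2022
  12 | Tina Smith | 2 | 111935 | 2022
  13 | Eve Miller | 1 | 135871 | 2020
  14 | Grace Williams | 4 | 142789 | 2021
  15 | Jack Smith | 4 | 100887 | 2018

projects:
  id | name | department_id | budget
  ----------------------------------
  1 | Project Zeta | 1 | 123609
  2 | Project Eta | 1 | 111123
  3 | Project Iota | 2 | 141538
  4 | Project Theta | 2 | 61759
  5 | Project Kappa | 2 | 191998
SELECT COUNT(*) FROM employees

Execution result:
15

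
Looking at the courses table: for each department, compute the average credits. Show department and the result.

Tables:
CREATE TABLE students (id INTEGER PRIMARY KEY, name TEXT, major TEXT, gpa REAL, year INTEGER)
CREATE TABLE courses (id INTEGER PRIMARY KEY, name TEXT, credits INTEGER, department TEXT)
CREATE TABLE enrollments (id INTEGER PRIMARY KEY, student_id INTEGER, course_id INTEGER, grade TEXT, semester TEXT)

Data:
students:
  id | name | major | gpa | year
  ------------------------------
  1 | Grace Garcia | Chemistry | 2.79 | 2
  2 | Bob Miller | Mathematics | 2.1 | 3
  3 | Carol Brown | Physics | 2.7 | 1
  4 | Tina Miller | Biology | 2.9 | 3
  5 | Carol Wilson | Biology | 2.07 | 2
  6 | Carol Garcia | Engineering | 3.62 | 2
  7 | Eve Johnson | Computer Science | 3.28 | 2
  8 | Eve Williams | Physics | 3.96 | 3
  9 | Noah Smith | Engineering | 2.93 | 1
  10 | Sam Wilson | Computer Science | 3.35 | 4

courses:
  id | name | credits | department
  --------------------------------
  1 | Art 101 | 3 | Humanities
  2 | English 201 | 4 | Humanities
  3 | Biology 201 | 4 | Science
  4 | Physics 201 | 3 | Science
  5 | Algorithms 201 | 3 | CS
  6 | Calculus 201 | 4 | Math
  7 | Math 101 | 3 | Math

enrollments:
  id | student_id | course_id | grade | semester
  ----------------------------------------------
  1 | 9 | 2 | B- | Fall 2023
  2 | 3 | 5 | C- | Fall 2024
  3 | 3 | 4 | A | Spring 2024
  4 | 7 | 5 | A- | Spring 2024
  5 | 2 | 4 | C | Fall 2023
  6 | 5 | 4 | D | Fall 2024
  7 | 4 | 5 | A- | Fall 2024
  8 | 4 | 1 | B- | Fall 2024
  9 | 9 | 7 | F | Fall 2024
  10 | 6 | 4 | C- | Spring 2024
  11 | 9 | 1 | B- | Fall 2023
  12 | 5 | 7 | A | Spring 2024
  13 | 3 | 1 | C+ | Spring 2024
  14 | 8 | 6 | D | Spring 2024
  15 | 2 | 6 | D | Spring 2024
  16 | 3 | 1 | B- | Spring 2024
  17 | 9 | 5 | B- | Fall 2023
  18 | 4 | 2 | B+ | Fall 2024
SELECT department, AVG(credits) AS avg_credits FROM courses GROUP BY department

Execution result:
department | avg_credits
CS | 3.00
Humanities | 3.50
Math | 3.50
Science | 3.50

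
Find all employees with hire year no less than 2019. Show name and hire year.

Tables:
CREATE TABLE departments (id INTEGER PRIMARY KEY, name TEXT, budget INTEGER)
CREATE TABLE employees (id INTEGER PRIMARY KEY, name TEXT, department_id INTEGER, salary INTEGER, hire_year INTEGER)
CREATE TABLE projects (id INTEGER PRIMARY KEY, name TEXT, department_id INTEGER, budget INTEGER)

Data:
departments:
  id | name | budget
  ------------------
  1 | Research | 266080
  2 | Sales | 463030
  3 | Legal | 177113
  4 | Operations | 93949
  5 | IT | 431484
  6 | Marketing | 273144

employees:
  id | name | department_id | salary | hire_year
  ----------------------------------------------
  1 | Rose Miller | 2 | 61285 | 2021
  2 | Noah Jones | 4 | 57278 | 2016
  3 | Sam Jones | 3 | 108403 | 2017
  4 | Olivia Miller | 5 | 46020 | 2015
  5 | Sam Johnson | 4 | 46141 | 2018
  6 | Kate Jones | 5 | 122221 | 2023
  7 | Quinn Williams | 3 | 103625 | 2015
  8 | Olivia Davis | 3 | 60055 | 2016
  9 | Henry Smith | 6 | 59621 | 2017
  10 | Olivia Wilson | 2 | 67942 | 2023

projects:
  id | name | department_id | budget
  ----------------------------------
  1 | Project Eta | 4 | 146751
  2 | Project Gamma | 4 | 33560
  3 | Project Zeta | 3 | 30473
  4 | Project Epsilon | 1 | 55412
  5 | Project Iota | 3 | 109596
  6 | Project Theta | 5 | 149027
SELECT name, hire_year FROM employees WHERE hire_year >= 2019

Execution result:
name | hire_year
Rose Miller | 2021
Kate Jones | 2023
Olivia Wilson | 2023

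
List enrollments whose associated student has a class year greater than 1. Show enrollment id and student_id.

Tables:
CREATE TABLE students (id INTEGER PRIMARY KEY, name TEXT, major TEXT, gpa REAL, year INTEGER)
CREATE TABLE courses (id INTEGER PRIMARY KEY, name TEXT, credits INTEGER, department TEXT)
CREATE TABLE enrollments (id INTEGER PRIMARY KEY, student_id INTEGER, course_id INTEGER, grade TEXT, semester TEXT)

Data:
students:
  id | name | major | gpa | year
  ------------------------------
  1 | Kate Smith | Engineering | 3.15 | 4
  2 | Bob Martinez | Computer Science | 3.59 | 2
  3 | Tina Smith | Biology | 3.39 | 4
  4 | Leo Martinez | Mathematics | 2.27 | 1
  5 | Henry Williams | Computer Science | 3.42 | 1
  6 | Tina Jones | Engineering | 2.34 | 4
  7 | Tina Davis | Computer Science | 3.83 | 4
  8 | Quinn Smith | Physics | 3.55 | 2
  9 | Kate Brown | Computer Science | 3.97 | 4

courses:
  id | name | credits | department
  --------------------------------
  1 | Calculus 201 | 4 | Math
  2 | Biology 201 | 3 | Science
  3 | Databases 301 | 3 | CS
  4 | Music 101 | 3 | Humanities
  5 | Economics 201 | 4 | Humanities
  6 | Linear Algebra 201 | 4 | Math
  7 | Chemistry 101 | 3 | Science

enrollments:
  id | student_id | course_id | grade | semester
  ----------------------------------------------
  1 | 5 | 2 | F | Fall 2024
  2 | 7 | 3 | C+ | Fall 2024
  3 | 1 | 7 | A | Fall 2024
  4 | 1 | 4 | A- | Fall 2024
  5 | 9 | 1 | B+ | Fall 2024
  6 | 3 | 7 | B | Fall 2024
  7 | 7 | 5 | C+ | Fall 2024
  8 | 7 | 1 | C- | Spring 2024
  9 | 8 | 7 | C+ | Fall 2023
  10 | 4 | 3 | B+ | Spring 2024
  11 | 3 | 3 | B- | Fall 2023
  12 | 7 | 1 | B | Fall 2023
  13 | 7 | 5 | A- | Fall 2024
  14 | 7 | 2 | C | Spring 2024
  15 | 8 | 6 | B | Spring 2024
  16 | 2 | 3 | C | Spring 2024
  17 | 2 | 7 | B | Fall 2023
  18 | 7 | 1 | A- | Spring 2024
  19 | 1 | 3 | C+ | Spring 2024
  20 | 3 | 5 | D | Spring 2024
SELECT id, student_id FROM enrollments WHERE student_id IN (SELECT id FROM students WHERE year > 1)

Execution result:
id | student_id
2 | 7
3 | 1
4 | 1
5 | 9
6 | 3
7 | 7
8 | 7
9 | 8
11 | 3
12 | 7
13 | 7
14 | 7
15 | 8
16 | 2
17 | 2
18 | 7
19 | 1
20 | 3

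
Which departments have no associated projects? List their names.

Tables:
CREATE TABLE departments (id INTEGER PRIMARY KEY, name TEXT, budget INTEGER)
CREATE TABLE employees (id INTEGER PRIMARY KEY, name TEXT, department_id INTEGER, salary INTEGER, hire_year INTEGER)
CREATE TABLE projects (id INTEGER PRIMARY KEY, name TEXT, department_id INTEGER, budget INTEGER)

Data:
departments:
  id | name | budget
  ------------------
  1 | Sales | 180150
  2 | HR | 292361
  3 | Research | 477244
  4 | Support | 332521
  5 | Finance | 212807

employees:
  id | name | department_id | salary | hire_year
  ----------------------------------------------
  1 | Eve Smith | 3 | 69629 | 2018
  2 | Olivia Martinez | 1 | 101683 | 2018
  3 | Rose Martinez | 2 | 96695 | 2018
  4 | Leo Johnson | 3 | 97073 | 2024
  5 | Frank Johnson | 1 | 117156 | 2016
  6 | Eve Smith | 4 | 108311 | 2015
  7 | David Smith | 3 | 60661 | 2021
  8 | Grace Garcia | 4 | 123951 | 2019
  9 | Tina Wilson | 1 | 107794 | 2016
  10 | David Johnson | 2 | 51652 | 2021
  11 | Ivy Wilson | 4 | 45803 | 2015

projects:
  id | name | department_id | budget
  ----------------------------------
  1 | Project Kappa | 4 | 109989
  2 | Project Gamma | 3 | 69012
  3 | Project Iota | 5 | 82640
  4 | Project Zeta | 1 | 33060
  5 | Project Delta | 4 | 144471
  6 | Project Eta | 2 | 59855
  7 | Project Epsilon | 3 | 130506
SELECT p.name FROM departments p LEFT JOIN projects c ON c.department_id = p.id WHERE c.id IS NULL

Execution result:
(no rows)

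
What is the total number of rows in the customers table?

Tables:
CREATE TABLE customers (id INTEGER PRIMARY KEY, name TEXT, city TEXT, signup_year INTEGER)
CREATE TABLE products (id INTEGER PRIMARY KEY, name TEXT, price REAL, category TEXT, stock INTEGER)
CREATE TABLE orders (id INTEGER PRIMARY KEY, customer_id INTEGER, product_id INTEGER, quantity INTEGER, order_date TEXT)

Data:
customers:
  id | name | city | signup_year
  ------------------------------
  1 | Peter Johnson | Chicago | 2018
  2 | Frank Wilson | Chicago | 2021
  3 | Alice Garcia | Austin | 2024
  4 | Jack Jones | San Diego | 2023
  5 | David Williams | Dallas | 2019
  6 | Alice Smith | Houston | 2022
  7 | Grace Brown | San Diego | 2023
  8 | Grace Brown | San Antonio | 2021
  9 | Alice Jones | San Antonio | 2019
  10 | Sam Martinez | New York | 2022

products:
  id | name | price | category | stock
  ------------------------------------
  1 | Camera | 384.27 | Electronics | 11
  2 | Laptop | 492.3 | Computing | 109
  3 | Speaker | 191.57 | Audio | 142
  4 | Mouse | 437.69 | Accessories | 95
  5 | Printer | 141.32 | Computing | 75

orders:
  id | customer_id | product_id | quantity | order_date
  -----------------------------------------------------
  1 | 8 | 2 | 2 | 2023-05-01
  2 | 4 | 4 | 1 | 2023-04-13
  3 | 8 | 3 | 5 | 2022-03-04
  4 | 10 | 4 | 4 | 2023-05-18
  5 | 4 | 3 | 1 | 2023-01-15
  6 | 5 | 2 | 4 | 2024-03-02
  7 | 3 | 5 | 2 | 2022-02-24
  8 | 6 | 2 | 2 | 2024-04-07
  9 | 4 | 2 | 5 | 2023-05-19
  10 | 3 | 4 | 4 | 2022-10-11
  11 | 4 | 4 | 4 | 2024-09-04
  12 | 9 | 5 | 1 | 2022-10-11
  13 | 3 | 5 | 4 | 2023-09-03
SELECT COUNT(*) FROM customers

Execution result:
10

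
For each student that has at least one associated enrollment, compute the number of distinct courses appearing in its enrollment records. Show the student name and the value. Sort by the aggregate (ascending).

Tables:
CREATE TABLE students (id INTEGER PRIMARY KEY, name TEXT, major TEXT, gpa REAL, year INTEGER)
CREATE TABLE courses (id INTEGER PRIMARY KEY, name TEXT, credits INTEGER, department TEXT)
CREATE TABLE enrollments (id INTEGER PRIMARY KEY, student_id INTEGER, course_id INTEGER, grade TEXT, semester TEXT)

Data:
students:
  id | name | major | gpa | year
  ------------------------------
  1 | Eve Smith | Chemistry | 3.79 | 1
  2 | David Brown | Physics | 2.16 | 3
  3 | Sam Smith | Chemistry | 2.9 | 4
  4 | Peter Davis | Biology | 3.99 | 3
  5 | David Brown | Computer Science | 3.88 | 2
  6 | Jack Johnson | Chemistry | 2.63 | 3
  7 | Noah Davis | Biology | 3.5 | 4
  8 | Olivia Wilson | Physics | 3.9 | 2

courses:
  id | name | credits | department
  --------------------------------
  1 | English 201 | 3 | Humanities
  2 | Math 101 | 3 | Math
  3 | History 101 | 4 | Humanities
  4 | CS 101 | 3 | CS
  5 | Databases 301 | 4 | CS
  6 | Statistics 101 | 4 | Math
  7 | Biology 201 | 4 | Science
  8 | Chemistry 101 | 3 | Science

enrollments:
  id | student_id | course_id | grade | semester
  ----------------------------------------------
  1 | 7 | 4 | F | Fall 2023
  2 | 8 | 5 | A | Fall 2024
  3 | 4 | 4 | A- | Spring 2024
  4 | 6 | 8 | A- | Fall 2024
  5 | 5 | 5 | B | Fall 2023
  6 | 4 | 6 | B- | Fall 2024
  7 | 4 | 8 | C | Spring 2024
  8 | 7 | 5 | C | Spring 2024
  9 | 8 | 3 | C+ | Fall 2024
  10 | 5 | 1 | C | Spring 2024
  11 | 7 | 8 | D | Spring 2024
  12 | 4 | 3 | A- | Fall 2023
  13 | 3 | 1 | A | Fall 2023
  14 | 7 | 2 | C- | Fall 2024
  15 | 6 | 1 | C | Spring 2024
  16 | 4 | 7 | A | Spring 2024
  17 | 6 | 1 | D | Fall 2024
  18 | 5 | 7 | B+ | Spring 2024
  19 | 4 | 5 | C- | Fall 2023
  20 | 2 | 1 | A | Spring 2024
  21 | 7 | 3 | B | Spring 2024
SELECT p.name, COUNT(DISTINCT c.course_id) AS distinct_course_count FROM enrollments c JOIN students p ON c.student_id = p.id GROUP BY p.id, p.name ORDER BY distinct_course_count ASC

Execution result:
name | distinct_course_count
David Brown | 1
Sam Smith | 1
Jack Johnson | 2
Olivia Wilson | 2
David Brown | 3
Noah Davis | 5
Peter Davis | 6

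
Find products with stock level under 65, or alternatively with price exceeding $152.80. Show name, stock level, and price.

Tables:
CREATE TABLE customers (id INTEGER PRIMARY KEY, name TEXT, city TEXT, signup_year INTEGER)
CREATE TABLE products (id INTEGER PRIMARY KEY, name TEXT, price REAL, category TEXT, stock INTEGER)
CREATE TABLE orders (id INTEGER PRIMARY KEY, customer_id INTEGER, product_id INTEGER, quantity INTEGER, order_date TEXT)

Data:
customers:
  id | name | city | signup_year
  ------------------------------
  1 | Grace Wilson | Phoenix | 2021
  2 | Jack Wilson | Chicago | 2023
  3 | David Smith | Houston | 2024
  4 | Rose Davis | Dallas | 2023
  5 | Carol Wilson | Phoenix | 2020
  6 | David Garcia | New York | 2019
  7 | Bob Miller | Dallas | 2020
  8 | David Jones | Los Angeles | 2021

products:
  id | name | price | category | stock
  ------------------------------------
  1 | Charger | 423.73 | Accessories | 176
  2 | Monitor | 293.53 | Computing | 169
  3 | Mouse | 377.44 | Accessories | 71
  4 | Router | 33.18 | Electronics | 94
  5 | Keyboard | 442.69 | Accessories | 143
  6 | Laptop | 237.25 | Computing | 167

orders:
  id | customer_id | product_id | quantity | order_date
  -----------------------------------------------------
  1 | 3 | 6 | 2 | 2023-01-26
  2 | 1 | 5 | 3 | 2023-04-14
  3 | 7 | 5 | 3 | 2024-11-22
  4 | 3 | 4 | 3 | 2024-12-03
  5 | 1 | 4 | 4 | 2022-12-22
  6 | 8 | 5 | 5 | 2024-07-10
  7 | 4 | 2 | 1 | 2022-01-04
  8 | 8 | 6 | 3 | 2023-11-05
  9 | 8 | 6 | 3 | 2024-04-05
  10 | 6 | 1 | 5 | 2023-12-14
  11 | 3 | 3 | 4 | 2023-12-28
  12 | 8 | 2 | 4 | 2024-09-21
SELECT name, stock, price FROM products WHERE stock < 65 OR price > 152.8

Execution result:
name | stock | price
Charger | 176 | 423.73
Monitor | 169 | 293.53
Mouse | 71 | 377.44
Keyboard | 143 | 442.69
Laptop | 167 | 237.25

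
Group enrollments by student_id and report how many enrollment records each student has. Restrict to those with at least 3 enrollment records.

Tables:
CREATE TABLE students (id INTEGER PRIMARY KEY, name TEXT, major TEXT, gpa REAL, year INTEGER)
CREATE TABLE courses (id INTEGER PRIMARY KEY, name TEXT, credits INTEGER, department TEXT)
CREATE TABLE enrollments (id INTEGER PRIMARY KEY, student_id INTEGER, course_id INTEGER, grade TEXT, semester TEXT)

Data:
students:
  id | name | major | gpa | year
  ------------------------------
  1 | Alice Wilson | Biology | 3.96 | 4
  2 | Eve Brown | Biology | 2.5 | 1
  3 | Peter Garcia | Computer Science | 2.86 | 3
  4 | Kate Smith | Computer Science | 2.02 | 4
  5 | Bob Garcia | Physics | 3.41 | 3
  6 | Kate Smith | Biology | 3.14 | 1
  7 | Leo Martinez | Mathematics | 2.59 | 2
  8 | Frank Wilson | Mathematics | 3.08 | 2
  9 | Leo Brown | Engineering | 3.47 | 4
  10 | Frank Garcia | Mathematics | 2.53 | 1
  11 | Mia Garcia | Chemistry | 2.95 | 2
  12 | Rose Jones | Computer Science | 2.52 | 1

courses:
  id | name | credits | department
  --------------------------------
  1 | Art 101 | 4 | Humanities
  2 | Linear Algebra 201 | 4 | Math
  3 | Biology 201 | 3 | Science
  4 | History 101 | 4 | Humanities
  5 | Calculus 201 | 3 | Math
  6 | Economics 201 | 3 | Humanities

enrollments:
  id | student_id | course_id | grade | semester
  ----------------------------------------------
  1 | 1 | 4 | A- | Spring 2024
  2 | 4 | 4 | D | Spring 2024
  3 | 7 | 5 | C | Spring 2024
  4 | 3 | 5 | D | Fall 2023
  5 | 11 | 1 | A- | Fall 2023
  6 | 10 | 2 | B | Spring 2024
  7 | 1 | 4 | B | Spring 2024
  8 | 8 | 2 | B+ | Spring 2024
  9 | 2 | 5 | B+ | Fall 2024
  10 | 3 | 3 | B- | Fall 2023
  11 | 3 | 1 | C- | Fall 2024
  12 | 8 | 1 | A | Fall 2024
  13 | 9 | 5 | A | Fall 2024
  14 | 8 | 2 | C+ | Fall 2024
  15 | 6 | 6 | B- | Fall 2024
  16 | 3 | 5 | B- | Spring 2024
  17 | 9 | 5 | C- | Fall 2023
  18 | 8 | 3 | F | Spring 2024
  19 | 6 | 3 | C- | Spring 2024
SELECT student_id, COUNT(*) AS enrollment_count FROM enrollments GROUP BY student_id HAVING COUNT(*) >= 3

Execution result:
student_id | enrollment_count
3 | 4
8 | 4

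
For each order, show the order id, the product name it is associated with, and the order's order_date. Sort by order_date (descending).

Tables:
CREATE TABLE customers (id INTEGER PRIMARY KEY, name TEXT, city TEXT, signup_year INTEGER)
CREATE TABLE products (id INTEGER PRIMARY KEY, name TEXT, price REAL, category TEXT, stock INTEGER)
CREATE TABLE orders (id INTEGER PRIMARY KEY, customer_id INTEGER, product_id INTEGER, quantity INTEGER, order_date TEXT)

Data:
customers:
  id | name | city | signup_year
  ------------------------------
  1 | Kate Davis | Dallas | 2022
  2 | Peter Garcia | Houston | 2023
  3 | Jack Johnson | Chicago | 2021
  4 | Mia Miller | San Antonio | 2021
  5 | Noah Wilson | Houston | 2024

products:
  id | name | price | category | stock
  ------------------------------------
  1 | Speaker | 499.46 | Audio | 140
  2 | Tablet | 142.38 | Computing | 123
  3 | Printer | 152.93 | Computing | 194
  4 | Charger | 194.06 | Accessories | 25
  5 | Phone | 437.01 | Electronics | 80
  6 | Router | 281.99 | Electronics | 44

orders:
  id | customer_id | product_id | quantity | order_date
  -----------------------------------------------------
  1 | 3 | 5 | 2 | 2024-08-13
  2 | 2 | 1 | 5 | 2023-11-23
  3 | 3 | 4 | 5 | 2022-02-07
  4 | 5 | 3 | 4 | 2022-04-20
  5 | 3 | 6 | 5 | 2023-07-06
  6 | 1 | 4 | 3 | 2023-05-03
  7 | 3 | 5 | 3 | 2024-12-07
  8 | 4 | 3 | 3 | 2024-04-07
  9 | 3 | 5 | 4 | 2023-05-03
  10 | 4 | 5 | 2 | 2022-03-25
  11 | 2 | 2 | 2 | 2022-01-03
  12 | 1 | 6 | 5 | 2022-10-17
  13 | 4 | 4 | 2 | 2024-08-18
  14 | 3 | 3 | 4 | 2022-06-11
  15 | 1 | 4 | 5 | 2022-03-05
SELECT c.id, p.name AS product, c.order_date FROM orders c JOIN products p ON c.product_id = p.id ORDER BY c.order_date DESC

Execution result:
id | product | order_date
7 | Phone | 2024-12-07
13 | Charger | 2024-08-18
1 | Phone | 2024-08-13
8 | Printer | 2024-04-07
2 | Speaker | 2023-11-23
5 | Router | 2023-07-06
6 | Charger | 2023-05-03
9 | Phone | 2023-05-03
12 | Router | 2022-10-17
14 | Printer | 2022-06-11
4 | Printer | 2022-04-20
10 | Phone | 2022-03-25
15 | Charger | 2022-03-05
3 | Charger | 2022-02-07
11 | Tablet | 2022-01-03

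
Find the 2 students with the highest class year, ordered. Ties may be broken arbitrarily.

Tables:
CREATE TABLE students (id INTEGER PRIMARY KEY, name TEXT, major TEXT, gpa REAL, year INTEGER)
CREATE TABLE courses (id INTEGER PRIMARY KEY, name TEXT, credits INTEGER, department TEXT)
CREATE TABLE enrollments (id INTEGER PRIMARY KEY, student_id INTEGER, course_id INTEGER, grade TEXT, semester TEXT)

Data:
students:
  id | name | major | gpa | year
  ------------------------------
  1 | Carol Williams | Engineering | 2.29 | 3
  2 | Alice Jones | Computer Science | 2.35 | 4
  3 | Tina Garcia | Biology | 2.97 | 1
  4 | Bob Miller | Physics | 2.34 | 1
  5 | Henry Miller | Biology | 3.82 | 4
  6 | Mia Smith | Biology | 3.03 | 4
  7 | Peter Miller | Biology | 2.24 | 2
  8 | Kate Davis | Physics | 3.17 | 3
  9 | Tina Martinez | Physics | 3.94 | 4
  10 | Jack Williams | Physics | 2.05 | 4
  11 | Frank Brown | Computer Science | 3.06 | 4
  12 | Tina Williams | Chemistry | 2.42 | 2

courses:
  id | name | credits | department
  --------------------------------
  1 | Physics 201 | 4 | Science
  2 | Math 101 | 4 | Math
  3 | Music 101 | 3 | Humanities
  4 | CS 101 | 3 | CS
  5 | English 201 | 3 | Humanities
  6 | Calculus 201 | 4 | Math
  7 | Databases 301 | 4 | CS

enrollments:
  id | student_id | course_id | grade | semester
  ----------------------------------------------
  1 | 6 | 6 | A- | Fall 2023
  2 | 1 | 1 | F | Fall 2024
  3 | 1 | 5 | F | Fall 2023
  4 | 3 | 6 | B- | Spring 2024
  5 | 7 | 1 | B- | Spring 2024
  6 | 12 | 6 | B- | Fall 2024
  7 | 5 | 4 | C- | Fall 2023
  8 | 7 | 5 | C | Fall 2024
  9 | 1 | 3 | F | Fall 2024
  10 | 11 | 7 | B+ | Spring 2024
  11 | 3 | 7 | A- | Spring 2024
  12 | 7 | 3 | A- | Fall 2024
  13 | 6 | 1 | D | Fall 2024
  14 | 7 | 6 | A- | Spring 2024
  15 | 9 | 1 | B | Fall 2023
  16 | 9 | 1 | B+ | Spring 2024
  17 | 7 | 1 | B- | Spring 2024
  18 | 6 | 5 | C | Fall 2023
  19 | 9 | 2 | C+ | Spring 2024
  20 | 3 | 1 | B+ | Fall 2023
SELECT name, year FROM students ORDER BY year DESC LIMIT 2

Execution result:
name | year
Alice Jones | 4
Henry Miller | 4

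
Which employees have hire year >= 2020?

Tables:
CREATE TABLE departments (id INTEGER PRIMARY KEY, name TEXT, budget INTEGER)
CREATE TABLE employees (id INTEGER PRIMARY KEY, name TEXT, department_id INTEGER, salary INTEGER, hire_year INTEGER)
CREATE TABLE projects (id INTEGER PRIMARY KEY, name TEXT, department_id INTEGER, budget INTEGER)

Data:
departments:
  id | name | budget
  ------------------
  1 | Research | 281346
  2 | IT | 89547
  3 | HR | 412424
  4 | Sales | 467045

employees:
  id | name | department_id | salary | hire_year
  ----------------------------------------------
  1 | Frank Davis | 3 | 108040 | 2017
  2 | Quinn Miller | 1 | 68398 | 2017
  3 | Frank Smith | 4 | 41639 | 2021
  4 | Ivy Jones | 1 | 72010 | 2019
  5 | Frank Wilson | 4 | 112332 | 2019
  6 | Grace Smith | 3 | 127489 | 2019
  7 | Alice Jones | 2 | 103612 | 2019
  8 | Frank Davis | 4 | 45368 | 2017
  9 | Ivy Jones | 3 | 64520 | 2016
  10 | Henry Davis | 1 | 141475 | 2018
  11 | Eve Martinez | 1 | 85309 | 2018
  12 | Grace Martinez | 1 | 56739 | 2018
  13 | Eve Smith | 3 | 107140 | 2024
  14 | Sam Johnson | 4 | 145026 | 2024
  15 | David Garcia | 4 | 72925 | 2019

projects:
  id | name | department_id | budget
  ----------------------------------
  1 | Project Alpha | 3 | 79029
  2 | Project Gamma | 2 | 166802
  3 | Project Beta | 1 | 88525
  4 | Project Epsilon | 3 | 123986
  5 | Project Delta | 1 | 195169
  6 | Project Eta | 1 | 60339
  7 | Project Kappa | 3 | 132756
SELECT name, hire_year FROM employees WHERE hire_year >= 2020

Execution result:
name | hire_year
Frank Smith | 2021
Eve Smith | 2024
Sam Johnson | 2024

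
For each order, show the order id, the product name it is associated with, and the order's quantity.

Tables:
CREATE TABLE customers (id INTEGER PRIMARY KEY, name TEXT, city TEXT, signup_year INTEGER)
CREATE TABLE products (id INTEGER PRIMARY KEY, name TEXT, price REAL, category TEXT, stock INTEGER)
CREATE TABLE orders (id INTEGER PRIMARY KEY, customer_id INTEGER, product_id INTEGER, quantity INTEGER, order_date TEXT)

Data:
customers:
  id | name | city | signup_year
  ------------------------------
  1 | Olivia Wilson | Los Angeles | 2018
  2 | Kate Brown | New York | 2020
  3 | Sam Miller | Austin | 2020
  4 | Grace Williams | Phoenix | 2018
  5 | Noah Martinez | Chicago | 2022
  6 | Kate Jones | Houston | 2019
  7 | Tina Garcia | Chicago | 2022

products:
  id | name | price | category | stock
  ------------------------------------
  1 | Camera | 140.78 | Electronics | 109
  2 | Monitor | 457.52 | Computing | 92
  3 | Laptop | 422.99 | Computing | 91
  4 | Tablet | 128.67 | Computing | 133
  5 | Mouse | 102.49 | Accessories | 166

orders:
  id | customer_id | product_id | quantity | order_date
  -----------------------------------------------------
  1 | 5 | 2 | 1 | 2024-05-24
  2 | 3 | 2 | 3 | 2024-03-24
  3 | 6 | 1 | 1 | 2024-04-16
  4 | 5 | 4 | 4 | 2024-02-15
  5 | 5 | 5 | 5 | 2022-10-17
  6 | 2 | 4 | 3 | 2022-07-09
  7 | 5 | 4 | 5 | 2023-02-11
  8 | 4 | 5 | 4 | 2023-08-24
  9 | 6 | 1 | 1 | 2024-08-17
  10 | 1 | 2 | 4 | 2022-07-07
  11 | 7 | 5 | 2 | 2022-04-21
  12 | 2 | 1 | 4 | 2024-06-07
SELECT c.id, p.name AS product, c.quantity FROM orders c JOIN products p ON c.product_id = p.id

Execution result:
id | product | quantity
1 | Monitor | 1
2 | Monitor | 3
3 | Camera | 1
4 | Tablet | 4
5 | Mouse | 5
6 | Tablet | 3
7 | Tablet | 5
8 | Mouse | 4
9 | Camera | 1
10 | Monitor | 4
11 | Mouse | 2
12 | Camera | 4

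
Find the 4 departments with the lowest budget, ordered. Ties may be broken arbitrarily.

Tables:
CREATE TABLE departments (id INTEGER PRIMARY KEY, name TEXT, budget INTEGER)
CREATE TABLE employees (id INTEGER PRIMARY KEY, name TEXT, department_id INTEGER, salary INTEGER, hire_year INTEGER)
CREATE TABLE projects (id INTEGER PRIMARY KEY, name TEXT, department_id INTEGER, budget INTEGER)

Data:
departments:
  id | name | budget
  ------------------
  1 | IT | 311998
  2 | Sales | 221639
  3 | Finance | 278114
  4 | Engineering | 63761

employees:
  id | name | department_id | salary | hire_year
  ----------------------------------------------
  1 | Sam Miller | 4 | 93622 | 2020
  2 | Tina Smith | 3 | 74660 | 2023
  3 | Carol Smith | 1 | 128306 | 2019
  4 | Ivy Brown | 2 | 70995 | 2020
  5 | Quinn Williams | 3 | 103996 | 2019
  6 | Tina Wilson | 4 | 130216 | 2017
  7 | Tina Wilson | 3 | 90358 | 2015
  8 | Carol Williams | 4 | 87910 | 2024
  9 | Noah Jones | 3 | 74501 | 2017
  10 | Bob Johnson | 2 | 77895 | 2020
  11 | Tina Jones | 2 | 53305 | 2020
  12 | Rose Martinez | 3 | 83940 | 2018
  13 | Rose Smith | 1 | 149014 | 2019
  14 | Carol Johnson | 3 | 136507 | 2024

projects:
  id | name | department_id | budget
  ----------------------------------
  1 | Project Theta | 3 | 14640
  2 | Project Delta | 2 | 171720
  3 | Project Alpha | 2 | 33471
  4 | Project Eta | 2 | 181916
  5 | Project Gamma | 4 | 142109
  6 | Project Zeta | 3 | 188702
SELECT name, budget FROM departments ORDER BY budget ASC LIMIT 4

Execution result:
name | budget
Engineering | 63761
Sales | 221639
Finance | 278114
IT | 311998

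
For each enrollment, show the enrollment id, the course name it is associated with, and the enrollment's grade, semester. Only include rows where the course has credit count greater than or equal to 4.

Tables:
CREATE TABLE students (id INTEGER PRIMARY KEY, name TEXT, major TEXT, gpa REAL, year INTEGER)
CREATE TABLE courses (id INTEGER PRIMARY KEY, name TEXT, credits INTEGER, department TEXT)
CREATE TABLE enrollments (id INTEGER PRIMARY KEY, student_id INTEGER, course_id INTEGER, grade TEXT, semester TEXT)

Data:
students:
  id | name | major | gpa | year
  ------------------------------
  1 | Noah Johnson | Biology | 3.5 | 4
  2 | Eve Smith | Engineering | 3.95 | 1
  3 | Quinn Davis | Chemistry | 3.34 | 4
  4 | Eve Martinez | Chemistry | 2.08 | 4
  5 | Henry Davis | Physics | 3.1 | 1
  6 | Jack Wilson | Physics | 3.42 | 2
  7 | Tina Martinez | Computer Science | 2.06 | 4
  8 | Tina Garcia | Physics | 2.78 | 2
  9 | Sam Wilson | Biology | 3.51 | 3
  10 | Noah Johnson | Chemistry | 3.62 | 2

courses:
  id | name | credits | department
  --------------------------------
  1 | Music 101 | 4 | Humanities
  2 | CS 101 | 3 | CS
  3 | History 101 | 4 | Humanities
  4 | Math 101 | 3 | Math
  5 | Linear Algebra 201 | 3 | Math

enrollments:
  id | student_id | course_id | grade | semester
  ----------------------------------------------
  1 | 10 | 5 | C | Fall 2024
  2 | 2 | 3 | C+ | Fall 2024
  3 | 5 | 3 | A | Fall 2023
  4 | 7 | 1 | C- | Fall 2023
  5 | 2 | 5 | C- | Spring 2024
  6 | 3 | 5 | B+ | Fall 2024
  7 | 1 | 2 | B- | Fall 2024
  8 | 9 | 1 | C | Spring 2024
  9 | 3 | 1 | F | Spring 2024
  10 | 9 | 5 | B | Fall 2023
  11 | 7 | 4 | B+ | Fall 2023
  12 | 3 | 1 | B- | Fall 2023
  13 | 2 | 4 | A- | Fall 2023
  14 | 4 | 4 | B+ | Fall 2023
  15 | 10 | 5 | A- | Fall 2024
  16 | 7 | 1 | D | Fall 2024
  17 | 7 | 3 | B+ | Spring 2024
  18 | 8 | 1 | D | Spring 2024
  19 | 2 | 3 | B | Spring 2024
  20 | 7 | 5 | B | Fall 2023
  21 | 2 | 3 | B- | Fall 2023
SELECT c.id, p.name AS course, c.grade, c.semester FROM enrollments c JOIN courses p ON c.course_id = p.id WHERE p.credits >= 4

Execution result:
id | course | grade | semester
2 | History 101 | C+ | Fall 2024
3 | History 101 | A | Fall 2023
4 | Music 101 | C- | Fall 2023
8 | Music 101 | C | Spring 2024
9 | Music 101 | F | Spring 2024
12 | Music 101 | B- | Fall 2023
16 | Music 101 | D | Fall 2024
17 | History 101 | B+ | Spring 2024
18 | Music 101 | D | Spring 2024
19 | History 101 | B | Spring 2024
21 | History 101 | B- | Fall 2023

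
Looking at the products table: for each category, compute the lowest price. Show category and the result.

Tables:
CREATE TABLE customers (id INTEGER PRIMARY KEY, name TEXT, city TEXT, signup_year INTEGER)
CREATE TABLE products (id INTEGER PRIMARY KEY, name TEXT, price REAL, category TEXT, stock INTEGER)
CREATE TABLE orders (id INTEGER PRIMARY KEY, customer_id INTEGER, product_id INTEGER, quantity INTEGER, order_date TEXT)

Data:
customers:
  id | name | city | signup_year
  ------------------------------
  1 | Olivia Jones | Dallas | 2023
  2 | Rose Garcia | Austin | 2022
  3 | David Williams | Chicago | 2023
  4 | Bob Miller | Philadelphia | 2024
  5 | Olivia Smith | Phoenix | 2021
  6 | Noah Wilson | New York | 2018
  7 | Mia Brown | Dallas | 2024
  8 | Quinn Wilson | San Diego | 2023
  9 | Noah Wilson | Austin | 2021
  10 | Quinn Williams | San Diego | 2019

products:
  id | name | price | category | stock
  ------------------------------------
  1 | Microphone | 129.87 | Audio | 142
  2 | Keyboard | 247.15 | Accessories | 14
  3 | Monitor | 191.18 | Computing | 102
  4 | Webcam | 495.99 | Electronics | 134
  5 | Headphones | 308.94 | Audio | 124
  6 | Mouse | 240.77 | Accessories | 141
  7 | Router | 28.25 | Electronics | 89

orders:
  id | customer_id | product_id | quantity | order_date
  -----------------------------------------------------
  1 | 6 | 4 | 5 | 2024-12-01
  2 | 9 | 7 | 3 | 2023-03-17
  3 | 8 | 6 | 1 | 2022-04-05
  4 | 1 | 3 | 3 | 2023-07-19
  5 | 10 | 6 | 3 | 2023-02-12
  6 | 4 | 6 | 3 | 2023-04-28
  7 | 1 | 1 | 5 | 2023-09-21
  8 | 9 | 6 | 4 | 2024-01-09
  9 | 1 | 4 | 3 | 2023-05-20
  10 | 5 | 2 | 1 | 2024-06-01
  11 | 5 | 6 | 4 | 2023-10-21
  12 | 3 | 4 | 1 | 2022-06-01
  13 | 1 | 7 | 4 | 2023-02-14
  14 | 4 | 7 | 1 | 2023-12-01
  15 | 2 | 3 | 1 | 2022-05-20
SELECT category, MIN(price) AS min_price FROM products GROUP BY category

Execution result:
category | min_price
Accessories | 240.77
Audio | 129.87
Computing | 191.18
Electronics | 28.25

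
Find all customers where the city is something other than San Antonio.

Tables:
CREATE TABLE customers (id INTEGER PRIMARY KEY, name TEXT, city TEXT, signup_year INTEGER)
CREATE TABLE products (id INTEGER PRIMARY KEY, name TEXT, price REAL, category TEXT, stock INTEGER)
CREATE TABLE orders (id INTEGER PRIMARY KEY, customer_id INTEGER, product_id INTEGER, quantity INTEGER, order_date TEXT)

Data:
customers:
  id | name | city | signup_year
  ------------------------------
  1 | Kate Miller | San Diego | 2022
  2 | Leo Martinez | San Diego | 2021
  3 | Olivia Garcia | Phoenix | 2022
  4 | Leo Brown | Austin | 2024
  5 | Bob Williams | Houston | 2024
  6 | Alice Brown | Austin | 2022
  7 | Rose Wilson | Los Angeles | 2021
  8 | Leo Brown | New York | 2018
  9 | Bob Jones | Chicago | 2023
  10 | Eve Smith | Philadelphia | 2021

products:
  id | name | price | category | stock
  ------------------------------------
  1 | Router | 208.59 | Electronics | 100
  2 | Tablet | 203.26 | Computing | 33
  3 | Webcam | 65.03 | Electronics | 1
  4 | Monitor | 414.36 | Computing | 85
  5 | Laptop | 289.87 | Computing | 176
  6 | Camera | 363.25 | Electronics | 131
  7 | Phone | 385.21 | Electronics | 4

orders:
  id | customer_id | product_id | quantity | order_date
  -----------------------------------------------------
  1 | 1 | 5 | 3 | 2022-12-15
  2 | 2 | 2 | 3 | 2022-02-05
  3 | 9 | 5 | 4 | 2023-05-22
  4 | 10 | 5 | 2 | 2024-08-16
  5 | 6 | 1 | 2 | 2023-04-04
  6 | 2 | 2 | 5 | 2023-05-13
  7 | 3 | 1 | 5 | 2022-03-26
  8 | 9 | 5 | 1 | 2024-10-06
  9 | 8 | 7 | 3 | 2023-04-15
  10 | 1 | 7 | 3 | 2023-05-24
SELECT name, city FROM customers WHERE city <> 'San Antonio'

Execution result:
name | city
Kate Miller | San Diego
Leo Martinez | San Diego
Olivia Garcia | Phoenix
Leo Brown | Austin
Bob Williams | Houston
Alice Brown | Austin
Rose Wilson | Los Angeles
Leo Brown | New York
Bob Jones | Chicago
Eve Smith | Philadelphia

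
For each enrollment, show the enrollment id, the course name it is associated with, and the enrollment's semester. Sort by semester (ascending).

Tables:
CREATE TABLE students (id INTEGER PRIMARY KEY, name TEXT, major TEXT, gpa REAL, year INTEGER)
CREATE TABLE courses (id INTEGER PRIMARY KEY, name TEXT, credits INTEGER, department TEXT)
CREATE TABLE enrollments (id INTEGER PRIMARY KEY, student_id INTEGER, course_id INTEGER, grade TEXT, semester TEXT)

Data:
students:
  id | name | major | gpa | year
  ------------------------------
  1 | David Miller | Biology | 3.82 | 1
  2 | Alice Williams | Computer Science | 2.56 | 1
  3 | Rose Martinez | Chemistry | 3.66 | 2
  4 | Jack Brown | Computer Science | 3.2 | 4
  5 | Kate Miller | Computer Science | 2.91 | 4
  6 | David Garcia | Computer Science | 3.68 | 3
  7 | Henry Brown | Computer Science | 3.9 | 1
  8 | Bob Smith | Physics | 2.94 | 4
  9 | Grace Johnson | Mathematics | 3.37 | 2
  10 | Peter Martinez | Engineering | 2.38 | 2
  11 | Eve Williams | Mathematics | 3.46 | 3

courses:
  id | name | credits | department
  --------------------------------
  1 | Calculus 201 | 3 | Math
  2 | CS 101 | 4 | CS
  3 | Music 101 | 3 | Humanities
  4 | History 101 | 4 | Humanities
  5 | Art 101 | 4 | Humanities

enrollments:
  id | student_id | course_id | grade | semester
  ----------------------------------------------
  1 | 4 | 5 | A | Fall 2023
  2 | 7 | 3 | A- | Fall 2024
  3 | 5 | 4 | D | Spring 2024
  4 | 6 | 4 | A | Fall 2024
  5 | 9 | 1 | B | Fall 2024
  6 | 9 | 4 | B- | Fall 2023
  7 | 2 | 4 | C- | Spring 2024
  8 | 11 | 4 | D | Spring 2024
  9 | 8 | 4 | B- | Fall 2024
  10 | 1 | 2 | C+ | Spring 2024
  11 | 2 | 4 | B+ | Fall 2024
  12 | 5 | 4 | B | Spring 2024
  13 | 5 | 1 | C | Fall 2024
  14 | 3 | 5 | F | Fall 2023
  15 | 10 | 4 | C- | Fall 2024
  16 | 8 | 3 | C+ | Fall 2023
SELECT c.id, p.name AS course, c.semester FROM enrollments c JOIN courses p ON c.course_id = p.id ORDER BY c.semester ASC

Execution result:
id | course | semester
1 | Art 101 | Fall 2023
6 | History 101 | Fall 2023
14 | Art 101 | Fall 2023
16 | Music 101 | Fall 2023
2 | Music 101 | Fall 2024
4 | History 101 | Fall 2024
5 | Calculus 201 | Fall 2024
9 | History 101 | Fall 2024
11 | History 101 | Fall 2024
13 | Calculus 201 | Fall 2024
15 | History 101 | Fall 2024
3 | History 101 | Spring 2024
7 | History 101 | Spring 2024
8 | History 101 | Spring 2024
10 | CS 101 | Spring 2024
12 | History 101 | Spring 2024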